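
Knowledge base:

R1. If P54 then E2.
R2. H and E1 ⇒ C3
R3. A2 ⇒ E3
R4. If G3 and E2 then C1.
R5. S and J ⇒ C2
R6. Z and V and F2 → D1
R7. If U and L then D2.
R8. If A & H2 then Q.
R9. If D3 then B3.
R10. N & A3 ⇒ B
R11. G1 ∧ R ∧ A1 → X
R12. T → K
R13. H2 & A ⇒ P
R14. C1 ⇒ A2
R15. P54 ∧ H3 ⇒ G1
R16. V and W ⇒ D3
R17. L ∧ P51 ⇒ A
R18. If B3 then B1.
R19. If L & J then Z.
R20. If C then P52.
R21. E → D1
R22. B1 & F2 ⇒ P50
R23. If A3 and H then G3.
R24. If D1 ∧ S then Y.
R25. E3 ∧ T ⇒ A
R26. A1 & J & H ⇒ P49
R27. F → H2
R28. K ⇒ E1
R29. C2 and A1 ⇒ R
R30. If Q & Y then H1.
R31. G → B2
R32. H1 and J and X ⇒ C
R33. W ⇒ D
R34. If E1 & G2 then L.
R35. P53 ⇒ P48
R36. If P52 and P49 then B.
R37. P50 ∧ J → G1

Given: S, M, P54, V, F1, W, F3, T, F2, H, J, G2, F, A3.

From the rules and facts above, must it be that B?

Forward chaining from the given facts derives: E2, C2, K, D3, G3, H2, E1, D, L, C3, C1, B3, A2, B1, Z, P50, G1, E3, D1, Y, A, Q, P, H1.
Rules concluding B: R10 needs N; R36 needs P52 — none of these are established.

No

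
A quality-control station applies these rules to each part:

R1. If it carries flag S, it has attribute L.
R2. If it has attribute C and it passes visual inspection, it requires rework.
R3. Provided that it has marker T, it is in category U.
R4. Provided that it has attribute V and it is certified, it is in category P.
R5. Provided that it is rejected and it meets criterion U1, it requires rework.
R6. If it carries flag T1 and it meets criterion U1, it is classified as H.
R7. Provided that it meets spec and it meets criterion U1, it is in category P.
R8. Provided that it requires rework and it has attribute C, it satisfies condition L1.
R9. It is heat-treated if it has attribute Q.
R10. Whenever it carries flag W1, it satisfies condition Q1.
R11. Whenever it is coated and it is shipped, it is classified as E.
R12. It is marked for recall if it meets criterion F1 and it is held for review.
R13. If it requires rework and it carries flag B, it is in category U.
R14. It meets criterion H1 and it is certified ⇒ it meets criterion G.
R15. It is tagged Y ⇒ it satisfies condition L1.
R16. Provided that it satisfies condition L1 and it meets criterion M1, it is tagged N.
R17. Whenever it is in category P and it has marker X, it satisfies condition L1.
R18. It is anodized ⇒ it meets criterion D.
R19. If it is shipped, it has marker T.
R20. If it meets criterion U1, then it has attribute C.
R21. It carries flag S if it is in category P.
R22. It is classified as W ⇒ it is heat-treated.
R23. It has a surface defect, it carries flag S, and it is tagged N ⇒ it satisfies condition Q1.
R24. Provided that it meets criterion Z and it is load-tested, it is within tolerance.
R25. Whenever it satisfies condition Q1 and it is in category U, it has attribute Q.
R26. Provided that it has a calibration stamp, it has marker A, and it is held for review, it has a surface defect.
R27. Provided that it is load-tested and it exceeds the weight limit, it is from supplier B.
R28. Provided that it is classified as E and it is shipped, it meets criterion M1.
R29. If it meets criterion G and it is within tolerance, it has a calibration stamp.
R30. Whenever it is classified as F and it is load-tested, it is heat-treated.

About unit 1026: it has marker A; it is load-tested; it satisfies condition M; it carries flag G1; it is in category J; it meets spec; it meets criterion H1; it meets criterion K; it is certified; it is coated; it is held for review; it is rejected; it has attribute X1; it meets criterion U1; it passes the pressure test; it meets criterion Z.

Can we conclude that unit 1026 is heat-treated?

No

Forward chaining from the given facts derives: requires rework, is in category P, meets criterion G, has attribute C, carries flag S, is within tolerance, has a calibration stamp, has attribute L, satisfies condition L1, has a surface defect.
Rules concluding "it is heat-treated": R9 needs "it has attribute Q"; R22 needs "it is classified as W"; R30 needs "it is classified as F" — none of these are established.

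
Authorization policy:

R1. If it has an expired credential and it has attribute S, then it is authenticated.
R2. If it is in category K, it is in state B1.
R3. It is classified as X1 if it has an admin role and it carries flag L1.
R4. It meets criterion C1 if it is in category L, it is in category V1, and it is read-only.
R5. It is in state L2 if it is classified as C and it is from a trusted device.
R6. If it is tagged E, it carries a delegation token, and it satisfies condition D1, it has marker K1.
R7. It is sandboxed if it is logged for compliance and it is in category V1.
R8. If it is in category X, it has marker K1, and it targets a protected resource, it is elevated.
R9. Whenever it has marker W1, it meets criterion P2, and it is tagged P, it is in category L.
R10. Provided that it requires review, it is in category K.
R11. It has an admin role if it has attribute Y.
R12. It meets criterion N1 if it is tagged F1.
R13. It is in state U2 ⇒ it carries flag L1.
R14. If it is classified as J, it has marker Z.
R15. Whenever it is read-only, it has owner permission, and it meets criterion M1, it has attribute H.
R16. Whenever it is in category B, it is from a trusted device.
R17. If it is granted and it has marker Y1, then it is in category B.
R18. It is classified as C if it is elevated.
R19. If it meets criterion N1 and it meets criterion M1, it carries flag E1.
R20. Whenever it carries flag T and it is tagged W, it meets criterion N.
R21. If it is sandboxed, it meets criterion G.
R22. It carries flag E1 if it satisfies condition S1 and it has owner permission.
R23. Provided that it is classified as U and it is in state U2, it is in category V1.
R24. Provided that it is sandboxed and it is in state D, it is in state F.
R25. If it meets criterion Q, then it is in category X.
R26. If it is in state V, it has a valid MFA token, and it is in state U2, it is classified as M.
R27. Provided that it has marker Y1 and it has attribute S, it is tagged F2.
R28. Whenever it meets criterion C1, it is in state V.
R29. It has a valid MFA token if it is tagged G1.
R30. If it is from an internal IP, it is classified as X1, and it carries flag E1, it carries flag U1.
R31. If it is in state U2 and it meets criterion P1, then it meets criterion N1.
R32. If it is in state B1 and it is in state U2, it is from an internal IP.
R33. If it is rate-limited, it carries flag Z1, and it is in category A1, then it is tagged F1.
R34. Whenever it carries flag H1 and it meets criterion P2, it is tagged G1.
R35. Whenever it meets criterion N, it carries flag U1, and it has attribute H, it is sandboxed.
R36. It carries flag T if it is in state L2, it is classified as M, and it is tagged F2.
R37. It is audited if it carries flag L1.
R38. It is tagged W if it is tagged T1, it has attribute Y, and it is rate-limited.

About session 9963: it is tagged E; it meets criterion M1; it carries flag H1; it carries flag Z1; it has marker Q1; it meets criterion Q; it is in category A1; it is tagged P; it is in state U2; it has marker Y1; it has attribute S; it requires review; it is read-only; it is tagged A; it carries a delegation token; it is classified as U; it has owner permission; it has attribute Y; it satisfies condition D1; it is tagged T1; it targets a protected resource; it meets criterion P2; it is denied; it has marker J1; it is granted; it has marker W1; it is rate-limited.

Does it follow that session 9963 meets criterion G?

By R6 (it is tagged E, it carries a delegation token, it satisfies condition D1): it has marker K1.
By R9 (it has marker W1, it meets criterion P2, it is tagged P): it is in category L.
By R10 (it requires review): it is in category K.
By R11 (it has attribute Y): it has an admin role.
By R13 (it is in state U2): it carries flag L1.
By R15 (it is read-only, it has owner permission, it meets criterion M1): it has attribute H.
By R17 (it is granted, it has marker Y1): it is in category B.
By R23 (it is classified as U, it is in state U2): it is in category V1.
By R25 (it meets criterion Q): it is in category X.
By R27 (it has marker Y1, it has attribute S): it is tagged F2.
By R33 (it is rate-limited, it carries flag Z1, it is in category A1): it is tagged F1.
By R34 (it carries flag H1, it meets criterion P2): it is tagged G1.
By R38 (it is tagged T1, it has attribute Y, it is rate-limited): it is tagged W.
By R2 (it is in category K): it is in state B1.
By R3 (it has an admin role, it carries flag L1): it is classified as X1.
By R4 (it is in category L, it is in category V1, it is read-only): it meets criterion C1.
By R8 (it is in category X, it has marker K1, it targets a protected resource): it is elevated.
By R12 (it is tagged F1): it meets criterion N1.
By R16 (it is in category B): it is from a trusted device.
By R18 (it is elevated): it is classified as C.
By R19 (it meets criterion N1, it meets criterion M1): it carries flag E1.
By R28 (it meets criterion C1): it is in state V.
By R29 (it is tagged G1): it has a valid MFA token.
By R32 (it is in state B1, it is in state U2): it is from an internal IP.
By R5 (it is classified as C, it is from a trusted device): it is in state L2.
By R26 (it is in state V, it has a valid MFA token, it is in state U2): it is classified as M.
By R30 (it is from an internal IP, it is classified as X1, it carries flag E1): it carries flag U1.
By R36 (it is in state L2, it is classified as M, it is tagged F2): it carries flag T.
By R20 (it carries flag T, it is tagged W): it meets criterion N.
By R35 (it meets criterion N, it carries flag U1, it has attribute H): it is sandboxed.
By R21 (it is sandboxed): it meets criterion G.

Yes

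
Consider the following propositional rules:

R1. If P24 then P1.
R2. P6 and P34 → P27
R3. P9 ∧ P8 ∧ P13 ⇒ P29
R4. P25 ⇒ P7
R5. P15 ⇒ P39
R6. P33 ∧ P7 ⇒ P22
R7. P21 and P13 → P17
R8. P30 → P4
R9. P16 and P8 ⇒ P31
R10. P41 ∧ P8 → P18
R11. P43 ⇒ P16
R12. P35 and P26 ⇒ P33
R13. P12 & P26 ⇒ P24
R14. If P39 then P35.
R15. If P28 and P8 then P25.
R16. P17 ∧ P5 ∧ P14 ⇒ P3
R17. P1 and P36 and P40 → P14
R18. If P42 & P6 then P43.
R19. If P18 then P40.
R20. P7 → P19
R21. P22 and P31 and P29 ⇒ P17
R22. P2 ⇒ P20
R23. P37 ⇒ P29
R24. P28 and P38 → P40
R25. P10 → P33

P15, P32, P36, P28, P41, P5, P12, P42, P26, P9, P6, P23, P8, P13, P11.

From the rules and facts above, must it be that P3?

Yes

P29  (by R3: P9, P8, P13)
P39  (by R5: P15)
P18  (by R10: P41, P8)
P24  (by R13: P12, P26)
P35  (by R14: P39)
P25  (by R15: P28, P8)
P43  (by R18: P42, P6)
P40  (by R19: P18)
P1  (by R1: P24)
P7  (by R4: P25)
P16  (by R11: P43)
P33  (by R12: P35, P26)
P14  (by R17: P1, P36, P40)
P22  (by R6: P33, P7)
P31  (by R9: P16, P8)
P17  (by R21: P22, P31, P29)
P3  (by R16: P17, P5, P14)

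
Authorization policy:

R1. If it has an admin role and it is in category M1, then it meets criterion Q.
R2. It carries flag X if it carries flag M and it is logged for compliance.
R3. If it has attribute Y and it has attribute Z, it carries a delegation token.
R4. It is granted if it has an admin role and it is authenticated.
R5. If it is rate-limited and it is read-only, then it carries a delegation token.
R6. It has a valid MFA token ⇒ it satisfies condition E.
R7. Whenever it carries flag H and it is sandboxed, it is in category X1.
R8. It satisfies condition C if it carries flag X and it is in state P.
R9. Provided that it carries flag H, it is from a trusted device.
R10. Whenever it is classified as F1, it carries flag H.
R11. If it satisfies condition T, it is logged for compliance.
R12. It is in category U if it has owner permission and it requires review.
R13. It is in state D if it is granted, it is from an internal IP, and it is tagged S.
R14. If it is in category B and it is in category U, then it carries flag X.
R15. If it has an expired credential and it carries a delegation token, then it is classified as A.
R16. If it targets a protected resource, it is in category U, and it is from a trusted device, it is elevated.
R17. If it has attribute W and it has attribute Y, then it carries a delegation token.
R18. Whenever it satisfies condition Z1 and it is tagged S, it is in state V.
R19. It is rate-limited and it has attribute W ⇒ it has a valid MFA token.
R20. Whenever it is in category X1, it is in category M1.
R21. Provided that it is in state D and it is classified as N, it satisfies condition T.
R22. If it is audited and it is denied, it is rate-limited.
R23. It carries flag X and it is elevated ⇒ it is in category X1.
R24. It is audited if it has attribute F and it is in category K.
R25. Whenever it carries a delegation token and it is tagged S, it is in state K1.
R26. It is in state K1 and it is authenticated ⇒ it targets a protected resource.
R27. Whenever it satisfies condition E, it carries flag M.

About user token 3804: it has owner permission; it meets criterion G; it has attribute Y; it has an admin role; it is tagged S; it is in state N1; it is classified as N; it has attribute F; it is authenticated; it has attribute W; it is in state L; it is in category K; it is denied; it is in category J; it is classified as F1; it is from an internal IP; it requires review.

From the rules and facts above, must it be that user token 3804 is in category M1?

By R4 (it has an admin role, it is authenticated): it is granted.
By R10 (it is classified as F1): it carries flag H.
By R12 (it has owner permission, it requires review): it is in category U.
By R13 (it is granted, it is from an internal IP, it is tagged S): it is in state D.
By R17 (it has attribute W, it has attribute Y): it carries a delegation token.
By R21 (it is in state D, it is classified as N): it satisfies condition T.
By R24 (it has attribute F, it is in category K): it is audited.
By R25 (it carries a delegation token, it is tagged S): it is in state K1.
By R26 (it is in state K1, it is authenticated): it targets a protected resource.
By R9 (it carries flag H): it is from a trusted device.
By R11 (it satisfies condition T): it is logged for compliance.
By R16 (it targets a protected resource, it is in category U, it is from a trusted device): it is elevated.
By R22 (it is audited, it is denied): it is rate-limited.
By R19 (it is rate-limited, it has attribute W): it has a valid MFA token.
By R6 (it has a valid MFA token): it satisfies condition E.
By R27 (it satisfies condition E): it carries flag M.
By R2 (it carries flag M, it is logged for compliance): it carries flag X.
By R23 (it carries flag X, it is elevated): it is in category X1.
By R20 (it is in category X1): it is in category M1.

Yes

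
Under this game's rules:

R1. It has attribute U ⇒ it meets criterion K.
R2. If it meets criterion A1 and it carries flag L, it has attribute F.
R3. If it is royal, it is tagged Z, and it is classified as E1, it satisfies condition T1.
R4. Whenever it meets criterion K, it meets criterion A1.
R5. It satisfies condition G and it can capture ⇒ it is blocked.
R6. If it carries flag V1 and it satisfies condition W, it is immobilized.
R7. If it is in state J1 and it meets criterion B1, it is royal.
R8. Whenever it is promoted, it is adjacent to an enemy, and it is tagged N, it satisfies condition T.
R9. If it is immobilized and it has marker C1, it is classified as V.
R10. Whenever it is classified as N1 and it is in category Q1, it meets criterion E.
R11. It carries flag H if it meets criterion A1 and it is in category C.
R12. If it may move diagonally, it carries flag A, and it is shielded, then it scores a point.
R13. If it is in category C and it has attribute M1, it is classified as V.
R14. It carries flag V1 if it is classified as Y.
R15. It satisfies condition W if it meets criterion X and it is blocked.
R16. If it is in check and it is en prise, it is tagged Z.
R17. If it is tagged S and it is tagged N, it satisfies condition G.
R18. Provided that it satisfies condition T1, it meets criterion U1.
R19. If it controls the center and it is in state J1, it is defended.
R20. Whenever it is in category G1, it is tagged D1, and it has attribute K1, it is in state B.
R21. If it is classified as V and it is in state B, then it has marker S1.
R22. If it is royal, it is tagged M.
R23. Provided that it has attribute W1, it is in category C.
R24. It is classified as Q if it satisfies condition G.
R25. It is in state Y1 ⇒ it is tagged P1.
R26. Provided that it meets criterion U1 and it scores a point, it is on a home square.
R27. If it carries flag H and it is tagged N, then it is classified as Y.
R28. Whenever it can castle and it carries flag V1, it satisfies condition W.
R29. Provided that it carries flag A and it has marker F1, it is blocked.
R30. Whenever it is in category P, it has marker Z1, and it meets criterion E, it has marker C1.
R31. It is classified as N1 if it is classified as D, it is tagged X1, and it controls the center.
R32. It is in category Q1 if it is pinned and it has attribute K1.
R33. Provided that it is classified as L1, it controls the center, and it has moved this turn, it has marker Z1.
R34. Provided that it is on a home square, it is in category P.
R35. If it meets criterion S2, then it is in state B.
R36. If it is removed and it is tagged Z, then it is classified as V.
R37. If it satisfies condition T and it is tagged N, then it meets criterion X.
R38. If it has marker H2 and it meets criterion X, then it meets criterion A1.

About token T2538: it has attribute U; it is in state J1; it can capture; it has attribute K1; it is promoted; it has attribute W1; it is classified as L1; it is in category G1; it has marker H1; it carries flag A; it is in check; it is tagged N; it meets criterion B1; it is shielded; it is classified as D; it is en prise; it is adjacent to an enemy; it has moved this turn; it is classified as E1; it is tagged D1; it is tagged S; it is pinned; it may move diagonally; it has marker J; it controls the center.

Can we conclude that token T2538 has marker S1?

No

Forward chaining from the given facts derives: meets criterion K, meets criterion A1, is royal, satisfies condition T, scores a point, is tagged Z, satisfies condition G, is defended, is in state B, is tagged M, is in category C, is classified as Q, is in category Q1, has marker Z1, meets criterion X, satisfies condition T1, is blocked, carries flag H, satisfies condition W, meets criterion U1, is on a home square, is classified as Y, is in category P, carries flag V1, is immobilized.
The only rule concluding "it has marker S1" is R21, which needs "it is classified as V"; that is never established.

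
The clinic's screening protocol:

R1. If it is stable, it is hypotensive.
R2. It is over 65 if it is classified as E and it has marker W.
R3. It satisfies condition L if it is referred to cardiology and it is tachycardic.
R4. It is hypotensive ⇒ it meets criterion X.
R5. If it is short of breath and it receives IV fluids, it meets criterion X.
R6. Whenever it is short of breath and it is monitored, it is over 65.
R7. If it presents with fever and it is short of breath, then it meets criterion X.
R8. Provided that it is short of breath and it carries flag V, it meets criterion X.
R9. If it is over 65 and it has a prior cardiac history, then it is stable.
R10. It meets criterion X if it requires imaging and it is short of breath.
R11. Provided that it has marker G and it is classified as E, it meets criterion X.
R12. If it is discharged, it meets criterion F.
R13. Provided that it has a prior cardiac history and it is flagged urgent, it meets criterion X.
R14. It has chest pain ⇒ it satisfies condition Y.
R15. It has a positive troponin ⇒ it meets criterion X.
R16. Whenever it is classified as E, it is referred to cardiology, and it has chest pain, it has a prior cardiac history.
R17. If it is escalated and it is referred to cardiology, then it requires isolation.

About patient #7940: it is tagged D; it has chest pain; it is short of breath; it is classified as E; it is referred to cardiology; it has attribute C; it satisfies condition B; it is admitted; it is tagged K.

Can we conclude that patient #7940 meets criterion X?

No

Forward chaining from the given facts derives: satisfies condition Y, has a prior cardiac history.
Rules concluding "it meets criterion X": R4 needs "it is hypotensive"; R5 needs "it receives IV fluids"; R7 needs "it presents with fever"; R8 needs "it carries flag V"; R10 needs "it requires imaging"; R11 needs "it has marker G"; R13 needs "it is flagged urgent"; R15 needs "it has a positive troponin" — none of these are established.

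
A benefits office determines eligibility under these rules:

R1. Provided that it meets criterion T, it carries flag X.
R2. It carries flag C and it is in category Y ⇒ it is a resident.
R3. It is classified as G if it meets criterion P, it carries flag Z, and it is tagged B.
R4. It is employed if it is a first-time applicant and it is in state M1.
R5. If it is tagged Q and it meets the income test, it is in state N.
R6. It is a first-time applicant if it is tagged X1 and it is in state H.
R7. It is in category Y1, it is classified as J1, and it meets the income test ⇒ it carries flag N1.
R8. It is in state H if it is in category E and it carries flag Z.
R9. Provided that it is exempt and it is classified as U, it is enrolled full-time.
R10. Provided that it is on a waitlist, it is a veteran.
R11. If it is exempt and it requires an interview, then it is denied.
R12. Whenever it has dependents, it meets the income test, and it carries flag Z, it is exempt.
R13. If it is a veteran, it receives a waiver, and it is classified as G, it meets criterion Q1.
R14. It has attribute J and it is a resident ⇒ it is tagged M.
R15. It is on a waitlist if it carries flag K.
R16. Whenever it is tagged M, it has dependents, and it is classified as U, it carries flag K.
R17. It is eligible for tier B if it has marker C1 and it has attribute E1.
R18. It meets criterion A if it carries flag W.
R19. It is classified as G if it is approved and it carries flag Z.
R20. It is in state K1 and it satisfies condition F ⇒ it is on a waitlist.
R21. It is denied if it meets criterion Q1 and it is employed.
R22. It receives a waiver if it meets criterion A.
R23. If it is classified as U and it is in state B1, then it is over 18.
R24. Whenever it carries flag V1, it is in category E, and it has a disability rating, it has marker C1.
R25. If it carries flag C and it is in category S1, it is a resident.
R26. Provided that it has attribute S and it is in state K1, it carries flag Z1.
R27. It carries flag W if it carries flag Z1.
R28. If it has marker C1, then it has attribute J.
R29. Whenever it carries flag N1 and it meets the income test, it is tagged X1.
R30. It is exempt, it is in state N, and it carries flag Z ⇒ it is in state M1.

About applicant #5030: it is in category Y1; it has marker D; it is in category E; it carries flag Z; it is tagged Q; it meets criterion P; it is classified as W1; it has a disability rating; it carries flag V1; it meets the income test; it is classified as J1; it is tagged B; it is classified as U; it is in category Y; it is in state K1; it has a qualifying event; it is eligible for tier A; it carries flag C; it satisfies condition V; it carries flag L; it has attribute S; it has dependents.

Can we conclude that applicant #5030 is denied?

Yes

By R2 (it carries flag C, it is in category Y): it is a resident.
By R3 (it meets criterion P, it carries flag Z, it is tagged B): it is classified as G.
By R5 (it is tagged Q, it meets the income test): it is in state N.
By R7 (it is in category Y1, it is classified as J1, it meets the income test): it carries flag N1.
By R8 (it is in category E, it carries flag Z): it is in state H.
By R12 (it has dependents, it meets the income test, it carries flag Z): it is exempt.
By R24 (it carries flag V1, it is in category E, it has a disability rating): it has marker C1.
By R26 (it has attribute S, it is in state K1): it carries flag Z1.
By R27 (it carries flag Z1): it carries flag W.
By R28 (it has marker C1): it has attribute J.
By R29 (it carries flag N1, it meets the income test): it is tagged X1.
By R30 (it is exempt, it is in state N, it carries flag Z): it is in state M1.
By R6 (it is tagged X1, it is in state H): it is a first-time applicant.
By R14 (it has attribute J, it is a resident): it is tagged M.
By R16 (it is tagged M, it has dependents, it is classified as U): it carries flag K.
By R18 (it carries flag W): it meets criterion A.
By R22 (it meets criterion A): it receives a waiver.
By R4 (it is a first-time applicant, it is in state M1): it is employed.
By R15 (it carries flag K): it is on a waitlist.
By R10 (it is on a waitlist): it is a veteran.
By R13 (it is a veteran, it receives a waiver, it is classified as G): it meets criterion Q1.
By R21 (it meets criterion Q1, it is employed): it is denied.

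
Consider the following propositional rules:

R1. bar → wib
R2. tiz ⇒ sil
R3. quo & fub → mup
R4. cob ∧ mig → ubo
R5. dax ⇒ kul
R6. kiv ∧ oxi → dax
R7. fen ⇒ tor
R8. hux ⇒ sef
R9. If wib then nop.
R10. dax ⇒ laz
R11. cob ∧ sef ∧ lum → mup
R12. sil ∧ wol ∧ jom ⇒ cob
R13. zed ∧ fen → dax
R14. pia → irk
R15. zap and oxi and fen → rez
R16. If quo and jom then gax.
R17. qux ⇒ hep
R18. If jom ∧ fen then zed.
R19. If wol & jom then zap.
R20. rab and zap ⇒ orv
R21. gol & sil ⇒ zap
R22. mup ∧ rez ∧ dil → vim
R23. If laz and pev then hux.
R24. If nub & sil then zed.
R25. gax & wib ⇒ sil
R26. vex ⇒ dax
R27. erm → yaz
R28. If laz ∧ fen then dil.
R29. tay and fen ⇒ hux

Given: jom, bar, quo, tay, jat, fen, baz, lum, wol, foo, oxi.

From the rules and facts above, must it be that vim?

wib  (by R1: bar)
gax  (by R16: quo, jom)
zed  (by R18: jom, fen)
zap  (by R19: wol, jom)
sil  (by R25: gax, wib)
hux  (by R29: tay, fen)
sef  (by R8: hux)
cob  (by R12: sil, wol, jom)
dax  (by R13: zed, fen)
rez  (by R15: zap, oxi, fen)
laz  (by R10: dax)
mup  (by R11: cob, sef, lum)
dil  (by R28: laz, fen)
vim  (by R22: mup, rez, dil)

Yes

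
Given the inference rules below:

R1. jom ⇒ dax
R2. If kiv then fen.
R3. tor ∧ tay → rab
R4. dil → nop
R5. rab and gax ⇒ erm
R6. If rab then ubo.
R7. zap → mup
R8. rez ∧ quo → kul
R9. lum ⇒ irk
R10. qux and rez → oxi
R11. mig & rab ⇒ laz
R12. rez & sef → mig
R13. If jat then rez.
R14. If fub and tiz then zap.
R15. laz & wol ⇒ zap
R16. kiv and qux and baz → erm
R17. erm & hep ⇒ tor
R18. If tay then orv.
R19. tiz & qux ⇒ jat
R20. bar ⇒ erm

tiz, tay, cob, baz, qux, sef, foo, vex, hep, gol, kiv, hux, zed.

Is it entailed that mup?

Forward chaining from the given facts derives: fen, erm, tor, orv, jat, rab, ubo, rez, oxi, mig, laz.
The only rule concluding mup is R7, which needs zap; that is never established.

No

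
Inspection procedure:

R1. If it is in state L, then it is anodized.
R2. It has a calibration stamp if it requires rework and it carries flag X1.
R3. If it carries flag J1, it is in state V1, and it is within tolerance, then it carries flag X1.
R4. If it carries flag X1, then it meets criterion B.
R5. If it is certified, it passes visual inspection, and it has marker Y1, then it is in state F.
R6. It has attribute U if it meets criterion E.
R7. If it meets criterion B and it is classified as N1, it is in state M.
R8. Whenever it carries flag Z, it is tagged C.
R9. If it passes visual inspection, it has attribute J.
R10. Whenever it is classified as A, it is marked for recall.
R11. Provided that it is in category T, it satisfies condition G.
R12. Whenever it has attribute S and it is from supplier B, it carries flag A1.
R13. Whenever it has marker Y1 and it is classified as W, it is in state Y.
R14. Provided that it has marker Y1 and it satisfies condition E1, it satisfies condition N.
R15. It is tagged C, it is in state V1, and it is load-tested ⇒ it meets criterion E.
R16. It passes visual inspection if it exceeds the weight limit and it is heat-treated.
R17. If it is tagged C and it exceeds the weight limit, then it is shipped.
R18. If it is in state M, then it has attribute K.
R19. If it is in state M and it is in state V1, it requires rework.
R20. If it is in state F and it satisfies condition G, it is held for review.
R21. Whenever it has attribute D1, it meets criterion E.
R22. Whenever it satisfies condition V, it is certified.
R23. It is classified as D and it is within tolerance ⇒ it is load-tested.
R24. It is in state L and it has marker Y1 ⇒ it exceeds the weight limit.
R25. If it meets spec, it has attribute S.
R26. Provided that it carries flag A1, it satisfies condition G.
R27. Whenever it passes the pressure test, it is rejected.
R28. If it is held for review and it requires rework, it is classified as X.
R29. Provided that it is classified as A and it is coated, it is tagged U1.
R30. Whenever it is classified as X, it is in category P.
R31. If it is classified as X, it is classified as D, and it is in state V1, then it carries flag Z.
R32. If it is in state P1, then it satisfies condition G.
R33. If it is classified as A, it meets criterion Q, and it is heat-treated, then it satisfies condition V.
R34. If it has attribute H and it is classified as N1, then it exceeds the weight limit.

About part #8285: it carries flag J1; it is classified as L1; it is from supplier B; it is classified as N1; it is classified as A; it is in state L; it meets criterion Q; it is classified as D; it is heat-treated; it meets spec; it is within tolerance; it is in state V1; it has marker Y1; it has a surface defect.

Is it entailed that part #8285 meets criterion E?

Yes

By R3 (it carries flag J1, it is in state V1, it is within tolerance): it carries flag X1.
By R4 (it carries flag X1): it meets criterion B.
By R7 (it meets criterion B, it is classified as N1): it is in state M.
By R19 (it is in state M, it is in state V1): it requires rework.
By R23 (it is classified as D, it is within tolerance): it is load-tested.
By R24 (it is in state L, it has marker Y1): it exceeds the weight limit.
By R25 (it meets spec): it has attribute S.
By R33 (it is classified as A, it meets criterion Q, it is heat-treated): it satisfies condition V.
By R12 (it has attribute S, it is from supplier B): it carries flag A1.
By R16 (it exceeds the weight limit, it is heat-treated): it passes visual inspection.
By R22 (it satisfies condition V): it is certified.
By R26 (it carries flag A1): it satisfies condition G.
By R5 (it is certified, it passes visual inspection, it has marker Y1): it is in state F.
By R20 (it is in state F, it satisfies condition G): it is held for review.
By R28 (it is held for review, it requires rework): it is classified as X.
By R31 (it is classified as X, it is classified as D, it is in state V1): it carries flag Z.
By R8 (it carries flag Z): it is tagged C.
By R15 (it is tagged C, it is in state V1, it is load-tested): it meets criterion E.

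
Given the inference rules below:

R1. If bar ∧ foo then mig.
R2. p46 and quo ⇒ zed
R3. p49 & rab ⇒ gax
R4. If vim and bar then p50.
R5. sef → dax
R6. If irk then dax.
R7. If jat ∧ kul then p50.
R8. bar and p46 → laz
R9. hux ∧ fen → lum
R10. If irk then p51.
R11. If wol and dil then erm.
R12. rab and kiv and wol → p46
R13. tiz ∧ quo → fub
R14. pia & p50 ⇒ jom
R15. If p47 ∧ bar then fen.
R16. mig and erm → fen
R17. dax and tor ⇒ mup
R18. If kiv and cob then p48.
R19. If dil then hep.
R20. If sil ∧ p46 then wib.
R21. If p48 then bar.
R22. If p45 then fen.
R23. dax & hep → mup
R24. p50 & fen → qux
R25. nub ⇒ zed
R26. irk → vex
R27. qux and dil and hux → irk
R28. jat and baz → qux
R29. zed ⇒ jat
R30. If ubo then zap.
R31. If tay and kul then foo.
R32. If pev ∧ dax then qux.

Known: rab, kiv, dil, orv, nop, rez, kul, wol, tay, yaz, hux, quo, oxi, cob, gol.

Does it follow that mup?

erm  (by R11: wol, dil)
p46  (by R12: rab, kiv, wol)
p48  (by R18: kiv, cob)
hep  (by R19: dil)
bar  (by R21: p48)
foo  (by R31: tay, kul)
mig  (by R1: bar, foo)
zed  (by R2: p46, quo)
fen  (by R16: mig, erm)
jat  (by R29: zed)
p50  (by R7: jat, kul)
qux  (by R24: p50, fen)
irk  (by R27: qux, dil, hux)
dax  (by R6: irk)
mup  (by R23: dax, hep)

Yes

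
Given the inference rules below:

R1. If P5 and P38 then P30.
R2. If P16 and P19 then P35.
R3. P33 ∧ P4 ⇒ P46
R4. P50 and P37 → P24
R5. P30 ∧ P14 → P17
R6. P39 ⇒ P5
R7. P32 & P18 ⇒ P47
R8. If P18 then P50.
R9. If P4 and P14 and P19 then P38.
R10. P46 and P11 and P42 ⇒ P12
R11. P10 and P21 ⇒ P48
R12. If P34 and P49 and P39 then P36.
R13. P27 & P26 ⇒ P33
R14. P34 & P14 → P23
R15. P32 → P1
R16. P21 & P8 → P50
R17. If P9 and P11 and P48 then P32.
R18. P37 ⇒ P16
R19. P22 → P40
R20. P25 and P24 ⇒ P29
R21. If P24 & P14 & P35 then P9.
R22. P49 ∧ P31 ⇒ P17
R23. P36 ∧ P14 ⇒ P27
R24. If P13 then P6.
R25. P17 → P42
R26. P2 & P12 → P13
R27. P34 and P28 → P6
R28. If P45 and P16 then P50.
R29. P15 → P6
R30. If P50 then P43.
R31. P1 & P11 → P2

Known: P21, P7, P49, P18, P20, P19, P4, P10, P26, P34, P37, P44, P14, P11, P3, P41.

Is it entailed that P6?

Forward chaining from the given facts derives: P50, P38, P48, P23, P16, P43, P35, P24, P9, P32, P47, P1, P2.
Rules concluding P6: R24 needs P13; R27 needs P28; R29 needs P15 — none of these are established.

No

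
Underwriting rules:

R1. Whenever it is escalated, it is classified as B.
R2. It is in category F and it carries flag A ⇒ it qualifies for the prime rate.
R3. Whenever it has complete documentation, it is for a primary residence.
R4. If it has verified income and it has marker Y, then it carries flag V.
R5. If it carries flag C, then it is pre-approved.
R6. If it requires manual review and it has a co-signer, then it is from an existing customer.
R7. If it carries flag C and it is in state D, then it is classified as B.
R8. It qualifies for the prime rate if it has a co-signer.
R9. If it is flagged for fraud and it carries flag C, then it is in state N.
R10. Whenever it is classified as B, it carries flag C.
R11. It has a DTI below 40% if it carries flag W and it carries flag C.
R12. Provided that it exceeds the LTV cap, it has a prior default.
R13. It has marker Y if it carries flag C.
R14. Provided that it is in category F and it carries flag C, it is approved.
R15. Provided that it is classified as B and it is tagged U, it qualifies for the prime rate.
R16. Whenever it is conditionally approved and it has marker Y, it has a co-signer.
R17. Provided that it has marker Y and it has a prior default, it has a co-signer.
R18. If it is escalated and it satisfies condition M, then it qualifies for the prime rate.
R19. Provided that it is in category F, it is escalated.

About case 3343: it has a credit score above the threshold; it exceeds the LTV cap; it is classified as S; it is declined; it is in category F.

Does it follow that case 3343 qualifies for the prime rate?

By R12 (it exceeds the LTV cap): it has a prior default.
By R19 (it is in category F): it is escalated.
By R1 (it is escalated): it is classified as B.
By R10 (it is classified as B): it carries flag C.
By R13 (it carries flag C): it has marker Y.
By R17 (it has marker Y, it has a prior default): it has a co-signer.
By R8 (it has a co-signer): it qualifies for the prime rate.

Yes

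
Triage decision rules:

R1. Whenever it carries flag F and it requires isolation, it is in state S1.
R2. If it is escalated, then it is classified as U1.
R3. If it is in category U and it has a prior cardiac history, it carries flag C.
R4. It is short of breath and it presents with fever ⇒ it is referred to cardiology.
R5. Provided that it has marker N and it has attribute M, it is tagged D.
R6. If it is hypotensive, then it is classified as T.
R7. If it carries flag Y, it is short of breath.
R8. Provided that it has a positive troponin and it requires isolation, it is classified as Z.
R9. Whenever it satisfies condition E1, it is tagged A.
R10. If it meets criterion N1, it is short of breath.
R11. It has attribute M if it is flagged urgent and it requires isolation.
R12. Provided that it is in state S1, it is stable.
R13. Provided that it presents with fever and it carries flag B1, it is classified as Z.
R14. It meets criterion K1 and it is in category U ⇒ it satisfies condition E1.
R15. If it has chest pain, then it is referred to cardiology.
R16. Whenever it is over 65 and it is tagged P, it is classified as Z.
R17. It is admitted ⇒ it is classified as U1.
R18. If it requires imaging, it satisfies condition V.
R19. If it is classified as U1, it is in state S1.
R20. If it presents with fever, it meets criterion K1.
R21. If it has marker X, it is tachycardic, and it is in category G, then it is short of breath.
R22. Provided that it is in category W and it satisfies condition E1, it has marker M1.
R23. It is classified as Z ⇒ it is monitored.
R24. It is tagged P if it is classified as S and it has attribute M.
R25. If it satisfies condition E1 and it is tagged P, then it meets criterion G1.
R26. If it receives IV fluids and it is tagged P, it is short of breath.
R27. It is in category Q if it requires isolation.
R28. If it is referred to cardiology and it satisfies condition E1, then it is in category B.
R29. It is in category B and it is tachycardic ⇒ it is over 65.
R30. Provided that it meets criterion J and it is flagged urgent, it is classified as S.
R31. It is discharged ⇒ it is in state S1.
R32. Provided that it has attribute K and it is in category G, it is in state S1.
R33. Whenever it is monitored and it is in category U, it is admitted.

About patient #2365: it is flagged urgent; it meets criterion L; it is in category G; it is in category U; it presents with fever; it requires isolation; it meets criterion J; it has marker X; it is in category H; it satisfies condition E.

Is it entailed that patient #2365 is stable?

No

Forward chaining from the given facts derives: has attribute M, meets criterion K1, is in category Q, is classified as S, satisfies condition E1, is tagged P, meets criterion G1, is tagged A.
The only rule concluding "it is stable" is R12, which needs "it is in state S1"; that is never established.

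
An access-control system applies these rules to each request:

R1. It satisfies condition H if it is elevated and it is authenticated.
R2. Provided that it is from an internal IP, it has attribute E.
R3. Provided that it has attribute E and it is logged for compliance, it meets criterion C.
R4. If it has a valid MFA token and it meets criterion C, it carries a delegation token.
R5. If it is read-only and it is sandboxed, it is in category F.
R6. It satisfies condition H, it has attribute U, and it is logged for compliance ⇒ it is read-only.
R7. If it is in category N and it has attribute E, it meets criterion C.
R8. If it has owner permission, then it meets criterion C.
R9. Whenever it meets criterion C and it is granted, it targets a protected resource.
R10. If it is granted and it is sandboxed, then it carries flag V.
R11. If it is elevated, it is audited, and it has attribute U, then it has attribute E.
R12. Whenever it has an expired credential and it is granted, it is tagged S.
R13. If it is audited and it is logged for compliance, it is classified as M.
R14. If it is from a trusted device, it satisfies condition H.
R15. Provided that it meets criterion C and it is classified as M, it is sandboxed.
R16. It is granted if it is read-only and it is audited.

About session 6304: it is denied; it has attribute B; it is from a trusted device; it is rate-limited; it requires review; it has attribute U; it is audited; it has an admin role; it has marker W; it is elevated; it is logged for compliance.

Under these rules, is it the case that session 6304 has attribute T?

No

Forward chaining from the given facts derives: has attribute E, is classified as M, satisfies condition H, meets criterion C, is read-only, is sandboxed, is granted, is in category F, targets a protected resource, carries flag V.
No rule has "it has attribute T" as its conclusion, and it is not among the given facts.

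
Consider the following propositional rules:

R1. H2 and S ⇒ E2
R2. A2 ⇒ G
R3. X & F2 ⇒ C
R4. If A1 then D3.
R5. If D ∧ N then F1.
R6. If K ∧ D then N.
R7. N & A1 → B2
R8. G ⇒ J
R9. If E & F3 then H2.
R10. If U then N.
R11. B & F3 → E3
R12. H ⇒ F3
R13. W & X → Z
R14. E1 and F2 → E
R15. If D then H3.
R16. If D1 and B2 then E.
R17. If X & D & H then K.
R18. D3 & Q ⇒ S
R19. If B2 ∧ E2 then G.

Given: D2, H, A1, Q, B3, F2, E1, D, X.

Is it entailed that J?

Yes

D3  (by R4: A1)
F3  (by R12: H)
E  (by R14: E1, F2)
K  (by R17: X, D, H)
S  (by R18: D3, Q)
N  (by R6: K, D)
B2  (by R7: N, A1)
H2  (by R9: E, F3)
E2  (by R1: H2, S)
G  (by R19: B2, E2)
J  (by R8: G)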